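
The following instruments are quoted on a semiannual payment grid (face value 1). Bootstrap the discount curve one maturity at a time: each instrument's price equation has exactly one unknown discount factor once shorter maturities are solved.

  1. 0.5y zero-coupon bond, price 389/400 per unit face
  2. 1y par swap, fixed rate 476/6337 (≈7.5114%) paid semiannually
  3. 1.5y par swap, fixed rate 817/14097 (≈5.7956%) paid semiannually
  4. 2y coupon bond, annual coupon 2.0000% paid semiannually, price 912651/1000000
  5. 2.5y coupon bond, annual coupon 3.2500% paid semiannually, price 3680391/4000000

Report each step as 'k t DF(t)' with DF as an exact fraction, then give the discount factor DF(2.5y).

step 1 [0.5y] zero: DF = P = 389/400 ≈ 0.972500
step 2 [1y] swap r/2=238/6337: DF=(1 − 238/6337·(0.972500))/(1+238/6337) = 4643/5000 ≈ 0.928600
step 3 [1.5y] swap r/2=817/28194: DF=(1 − 817/28194·(0.972500+0.928600))/(1+817/28194) = 9183/10000 ≈ 0.918300
step 4 [2y] bond c/2=1/100: DF=(912651/1000000 − 1/100·(0.972500+0.928600+0.918300))/(1+1/100) = 8757/10000 ≈ 0.875700
step 5 [2.5y] bond c/2=13/800: DF=(3680391/4000000 − 13/800·(0.972500+0.928600+0.918300+0.875700))/(1+13/800) = 8463/10000 ≈ 0.846300

1 1/2 389/400
2 1 4643/5000
3 3/2 9183/10000
4 2 8757/10000
5 5/2 8463/10000
DF(2.5y) = 8463/10000 ≈ 0.846300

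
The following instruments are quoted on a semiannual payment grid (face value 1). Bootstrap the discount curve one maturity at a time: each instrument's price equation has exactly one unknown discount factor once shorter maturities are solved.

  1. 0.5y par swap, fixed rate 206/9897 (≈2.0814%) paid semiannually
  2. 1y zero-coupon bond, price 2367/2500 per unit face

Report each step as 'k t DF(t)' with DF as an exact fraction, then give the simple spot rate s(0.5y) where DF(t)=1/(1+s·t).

step 1 [0.5y] swap r/2=103/9897: DF=(1 − 103/9897·(0))/(1+103/9897) = 9897/10000 ≈ 0.989700
step 2 [1y] zero: DF = P = 2367/2500 ≈ 0.946800

1 1/2 9897/10000
2 1 2367/2500
s(0.5y) = (1/(9897/10000) − 1)/(1/2) = 206/9897 ≈ 2.0814%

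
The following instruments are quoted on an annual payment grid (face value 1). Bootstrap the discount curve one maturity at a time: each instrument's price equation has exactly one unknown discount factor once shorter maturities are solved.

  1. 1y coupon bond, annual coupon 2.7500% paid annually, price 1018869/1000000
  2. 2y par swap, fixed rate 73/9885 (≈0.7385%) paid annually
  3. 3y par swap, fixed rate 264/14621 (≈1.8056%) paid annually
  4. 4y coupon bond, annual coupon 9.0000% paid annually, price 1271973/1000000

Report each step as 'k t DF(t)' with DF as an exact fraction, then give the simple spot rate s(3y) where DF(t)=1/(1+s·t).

step 1 [1y] bond c/1=11/400: DF=(1018869/1000000 − 11/400·(0))/(1+11/400) = 2479/2500 ≈ 0.991600
step 2 [2y] swap r/1=73/9885: DF=(1 − 73/9885·(0.991600))/(1+73/9885) = 4927/5000 ≈ 0.985400
step 3 [3y] swap r/1=264/14621: DF=(1 − 264/14621·(0.991600+0.985400))/(1+264/14621) = 592/625 ≈ 0.947200
step 4 [4y] bond c/1=9/100: DF=(1271973/1000000 − 9/100·(0.991600+0.985400+0.947200))/(1+9/100) = 1851/2000 ≈ 0.925500

1 1 2479/2500
2 2 4927/5000
3 3 592/625
4 4 1851/2000
s(3y) = (1/(592/625) − 1)/(3) = 11/592 ≈ 1.8581%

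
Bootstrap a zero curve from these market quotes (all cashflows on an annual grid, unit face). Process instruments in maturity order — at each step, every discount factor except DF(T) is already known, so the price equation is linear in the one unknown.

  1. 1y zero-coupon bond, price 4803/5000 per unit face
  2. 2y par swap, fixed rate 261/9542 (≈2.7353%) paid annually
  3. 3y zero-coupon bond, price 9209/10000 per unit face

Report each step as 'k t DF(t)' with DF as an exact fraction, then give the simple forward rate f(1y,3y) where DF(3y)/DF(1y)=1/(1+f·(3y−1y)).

step 1 [1y] zero: DF = P = 4803/5000 ≈ 0.960600
step 2 [2y] swap r/1=261/9542: DF=(1 − 261/9542·(0.960600))/(1+261/9542) = 4739/5000 ≈ 0.947800
step 3 [3y] zero: DF = P = 9209/10000 ≈ 0.920900

1 1 4803/5000
2 2 4739/5000
3 3 9209/10000
f(1y,3y) = ((4803/5000)/(9209/10000) − 1)/(2) = 397/18418 ≈ 2.1555%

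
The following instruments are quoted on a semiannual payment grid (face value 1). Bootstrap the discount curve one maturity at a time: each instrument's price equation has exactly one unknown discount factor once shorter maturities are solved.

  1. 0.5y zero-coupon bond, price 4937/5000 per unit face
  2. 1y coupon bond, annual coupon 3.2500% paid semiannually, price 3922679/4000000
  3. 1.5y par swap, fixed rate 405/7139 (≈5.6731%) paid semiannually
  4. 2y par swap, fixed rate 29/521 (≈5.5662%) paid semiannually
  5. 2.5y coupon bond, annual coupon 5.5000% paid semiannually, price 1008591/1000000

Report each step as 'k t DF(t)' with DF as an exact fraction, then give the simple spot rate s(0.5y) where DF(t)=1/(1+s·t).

step 1 [0.5y] zero: DF = P = 4937/5000 ≈ 0.987400
step 2 [1y] bond c/2=13/800: DF=(3922679/4000000 − 13/800·(0.987400))/(1+13/800) = 2373/2500 ≈ 0.949200
step 3 [1.5y] swap r/2=405/14278: DF=(1 − 405/14278·(0.987400+0.949200))/(1+405/14278) = 919/1000 ≈ 0.919000
step 4 [2y] swap r/2=29/1042: DF=(1 − 29/1042·(0.987400+0.949200+0.919000))/(1+29/1042) = 2239/2500 ≈ 0.895600
step 5 [2.5y] bond c/2=11/400: DF=(1008591/1000000 − 11/400·(0.987400+0.949200+0.919000+0.895600))/(1+11/400) = 2203/2500 ≈ 0.881200

1 1/2 4937/5000
2 1 2373/2500
3 3/2 919/1000
4 2 2239/2500
5 5/2 2203/2500
s(0.5y) = (1/(4937/5000) − 1)/(1/2) = 126/4937 ≈ 2.5522%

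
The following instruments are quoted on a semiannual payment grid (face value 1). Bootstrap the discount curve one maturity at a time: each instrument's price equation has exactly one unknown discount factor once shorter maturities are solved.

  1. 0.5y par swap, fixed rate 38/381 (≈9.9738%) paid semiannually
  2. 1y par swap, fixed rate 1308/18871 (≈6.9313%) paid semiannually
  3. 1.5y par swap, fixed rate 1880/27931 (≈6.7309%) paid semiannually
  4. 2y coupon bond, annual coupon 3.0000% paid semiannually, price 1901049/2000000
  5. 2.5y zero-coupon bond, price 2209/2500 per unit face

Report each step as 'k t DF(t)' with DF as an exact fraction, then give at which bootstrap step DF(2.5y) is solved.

step 1 [0.5y] swap r/2=19/381: DF=(1 − 19/381·(0))/(1+19/381) = 381/400 ≈ 0.952500
step 2 [1y] swap r/2=654/18871: DF=(1 − 654/18871·(0.952500))/(1+654/18871) = 4673/5000 ≈ 0.934600
step 3 [1.5y] swap r/2=940/27931: DF=(1 − 940/27931·(0.952500+0.934600))/(1+940/27931) = 453/500 ≈ 0.906000
step 4 [2y] bond c/2=3/200: DF=(1901049/2000000 − 3/200·(0.952500+0.934600+0.906000))/(1+3/200) = 1119/1250 ≈ 0.895200
step 5 [2.5y] zero: DF = P = 2209/2500 ≈ 0.883600

1 1/2 381/400
2 1 4673/5000
3 3/2 453/500
4 2 1119/1250
5 5/2 2209/2500
DF(2.5y) is solved at step 5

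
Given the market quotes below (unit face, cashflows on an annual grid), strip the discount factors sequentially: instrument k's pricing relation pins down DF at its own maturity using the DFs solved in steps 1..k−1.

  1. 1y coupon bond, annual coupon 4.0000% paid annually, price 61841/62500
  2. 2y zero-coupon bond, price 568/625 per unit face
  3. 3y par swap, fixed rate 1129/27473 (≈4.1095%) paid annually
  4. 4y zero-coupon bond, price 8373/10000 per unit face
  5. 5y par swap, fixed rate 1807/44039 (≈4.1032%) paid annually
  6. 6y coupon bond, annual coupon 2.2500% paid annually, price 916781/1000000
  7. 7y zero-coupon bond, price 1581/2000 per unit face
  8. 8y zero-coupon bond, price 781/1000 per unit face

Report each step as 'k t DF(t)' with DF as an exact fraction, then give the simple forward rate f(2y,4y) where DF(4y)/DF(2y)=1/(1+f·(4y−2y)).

1 1 4757/5000
2 2 568/625
3 3 8871/10000
4 4 8373/10000
5 5 8193/10000
6 6 7997/10000
7 7 1581/2000
8 8 781/1000
f(2y,4y) = ((568/625)/(8373/10000) − 1)/(2) = 715/16746 ≈ 4.2697%

step 1 [1y] bond c/1=1/25: DF=(61841/62500 − 1/25·(0))/(1+1/25) = 4757/5000 ≈ 0.951400
step 2 [2y] zero: DF = P = 568/625 ≈ 0.908800
step 3 [3y] swap r/1=1129/27473: DF=(1 − 1129/27473·(0.951400+0.908800))/(1+1129/27473) = 8871/10000 ≈ 0.887100
step 4 [4y] zero: DF = P = 8373/10000 ≈ 0.837300
step 5 [5y] swap r/1=1807/44039: DF=(1 − 1807/44039·(0.951400+0.908800+0.887100+0.837300))/(1+1807/44039) = 8193/10000 ≈ 0.819300
step 6 [6y] bond c/1=9/400: DF=(916781/1000000 − 9/400·(0.951400+0.908800+0.887100+0.837300+0.819300))/(1+9/400) = 7997/10000 ≈ 0.799700
step 7 [7y] zero: DF = P = 1581/2000 ≈ 0.790500
step 8 [8y] zero: DF = P = 781/1000 ≈ 0.781000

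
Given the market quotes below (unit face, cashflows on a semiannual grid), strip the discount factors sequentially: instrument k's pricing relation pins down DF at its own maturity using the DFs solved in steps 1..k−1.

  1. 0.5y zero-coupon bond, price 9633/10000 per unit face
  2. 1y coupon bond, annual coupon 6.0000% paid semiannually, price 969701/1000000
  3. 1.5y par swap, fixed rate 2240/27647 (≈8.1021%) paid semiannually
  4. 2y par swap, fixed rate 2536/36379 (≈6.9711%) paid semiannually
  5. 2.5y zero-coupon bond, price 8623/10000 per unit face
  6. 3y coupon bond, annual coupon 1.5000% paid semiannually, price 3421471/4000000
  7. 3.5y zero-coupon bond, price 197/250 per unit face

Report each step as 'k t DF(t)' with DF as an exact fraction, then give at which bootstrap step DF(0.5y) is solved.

1 1/2 9633/10000
2 1 4567/5000
3 3/2 111/125
4 2 2183/2500
5 5/2 8623/10000
6 3 1631/2000
7 7/2 197/250
DF(0.5y) is solved at step 1

step 1 [0.5y] zero: DF = P = 9633/10000 ≈ 0.963300
step 2 [1y] bond c/2=3/100: DF=(969701/1000000 − 3/100·(0.963300))/(1+3/100) = 4567/5000 ≈ 0.913400
step 3 [1.5y] swap r/2=1120/27647: DF=(1 − 1120/27647·(0.963300+0.913400))/(1+1120/27647) = 111/125 ≈ 0.888000
step 4 [2y] swap r/2=1268/36379: DF=(1 − 1268/36379·(0.963300+0.913400+0.888000))/(1+1268/36379) = 2183/2500 ≈ 0.873200
step 5 [2.5y] zero: DF = P = 8623/10000 ≈ 0.862300
step 6 [3y] bond c/2=3/400: DF=(3421471/4000000 − 3/400·(0.963300+0.913400+0.888000+0.873200+0.862300))/(1+3/400) = 1631/2000 ≈ 0.815500
step 7 [3.5y] zero: DF = P = 197/250 ≈ 0.788000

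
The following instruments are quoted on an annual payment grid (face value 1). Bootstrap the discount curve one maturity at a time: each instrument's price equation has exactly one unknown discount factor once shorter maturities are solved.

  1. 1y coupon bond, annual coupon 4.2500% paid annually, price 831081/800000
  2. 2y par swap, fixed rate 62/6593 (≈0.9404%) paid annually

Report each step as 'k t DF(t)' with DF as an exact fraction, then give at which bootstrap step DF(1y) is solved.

step 1 [1y] bond c/1=17/400: DF=(831081/800000 − 17/400·(0))/(1+17/400) = 1993/2000 ≈ 0.996500
step 2 [2y] swap r/1=62/6593: DF=(1 − 62/6593·(0.996500))/(1+62/6593) = 4907/5000 ≈ 0.981400

1 1 1993/2000
2 2 4907/5000
DF(1y) is solved at step 1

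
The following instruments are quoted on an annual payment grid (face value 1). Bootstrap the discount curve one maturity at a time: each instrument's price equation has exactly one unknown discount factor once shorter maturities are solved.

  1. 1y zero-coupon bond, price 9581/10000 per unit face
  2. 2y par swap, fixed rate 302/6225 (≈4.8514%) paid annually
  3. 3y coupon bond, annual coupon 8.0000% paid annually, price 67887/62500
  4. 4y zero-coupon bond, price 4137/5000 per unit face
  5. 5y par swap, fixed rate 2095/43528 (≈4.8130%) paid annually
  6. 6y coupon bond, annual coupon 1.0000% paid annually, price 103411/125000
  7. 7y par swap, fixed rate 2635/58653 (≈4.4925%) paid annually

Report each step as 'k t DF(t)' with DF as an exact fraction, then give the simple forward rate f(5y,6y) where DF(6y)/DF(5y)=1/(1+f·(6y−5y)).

1 1 9581/10000
2 2 4547/5000
3 3 4337/5000
4 4 4137/5000
5 5 1581/2000
6 6 97/125
7 7 1473/2000
f(5y,6y) = ((1581/2000)/(97/125) − 1)/(1) = 29/1552 ≈ 1.8686%

step 1 [1y] zero: DF = P = 9581/10000 ≈ 0.958100
step 2 [2y] swap r/1=302/6225: DF=(1 − 302/6225·(0.958100))/(1+302/6225) = 4547/5000 ≈ 0.909400
step 3 [3y] bond c/1=2/25: DF=(67887/62500 − 2/25·(0.958100+0.909400))/(1+2/25) = 4337/5000 ≈ 0.867400
step 4 [4y] zero: DF = P = 4137/5000 ≈ 0.827400
step 5 [5y] swap r/1=2095/43528: DF=(1 − 2095/43528·(0.958100+0.909400+0.867400+0.827400))/(1+2095/43528) = 1581/2000 ≈ 0.790500
step 6 [6y] bond c/1=1/100: DF=(103411/125000 − 1/100·(0.958100+0.909400+0.867400+0.827400+0.790500))/(1+1/100) = 97/125 ≈ 0.776000
step 7 [7y] swap r/1=2635/58653: DF=(1 − 2635/58653·(0.958100+0.909400+0.867400+0.827400+0.790500+0.776000))/(1+2635/58653) = 1473/2000 ≈ 0.736500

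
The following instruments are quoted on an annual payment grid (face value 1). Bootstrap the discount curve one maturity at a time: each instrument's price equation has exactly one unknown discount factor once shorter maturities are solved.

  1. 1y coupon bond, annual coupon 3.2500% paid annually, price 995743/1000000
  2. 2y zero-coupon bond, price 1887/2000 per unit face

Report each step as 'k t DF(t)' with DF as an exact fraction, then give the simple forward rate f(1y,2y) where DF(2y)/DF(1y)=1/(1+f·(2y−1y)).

1 1 2411/2500
2 2 1887/2000
f(1y,2y) = ((2411/2500)/(1887/2000) − 1)/(1) = 209/9435 ≈ 2.2152%

step 1 [1y] bond c/1=13/400: DF=(995743/1000000 − 13/400·(0))/(1+13/400) = 2411/2500 ≈ 0.964400
step 2 [2y] zero: DF = P = 1887/2000 ≈ 0.943500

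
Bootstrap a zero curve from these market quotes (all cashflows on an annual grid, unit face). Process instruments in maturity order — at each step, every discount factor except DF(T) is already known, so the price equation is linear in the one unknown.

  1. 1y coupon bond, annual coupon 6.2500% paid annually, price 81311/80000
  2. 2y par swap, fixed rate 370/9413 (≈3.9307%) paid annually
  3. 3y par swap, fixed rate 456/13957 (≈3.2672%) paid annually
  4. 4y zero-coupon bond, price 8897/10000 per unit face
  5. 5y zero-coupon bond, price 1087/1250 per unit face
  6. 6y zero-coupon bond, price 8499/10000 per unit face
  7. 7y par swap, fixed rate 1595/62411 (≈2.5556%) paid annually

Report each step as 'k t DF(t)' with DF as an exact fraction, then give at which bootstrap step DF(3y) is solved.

step 1 [1y] bond c/1=1/16: DF=(81311/80000 − 1/16·(0))/(1+1/16) = 4783/5000 ≈ 0.956600
step 2 [2y] swap r/1=370/9413: DF=(1 − 370/9413·(0.956600))/(1+370/9413) = 463/500 ≈ 0.926000
step 3 [3y] swap r/1=456/13957: DF=(1 − 456/13957·(0.956600+0.926000))/(1+456/13957) = 568/625 ≈ 0.908800
step 4 [4y] zero: DF = P = 8897/10000 ≈ 0.889700
step 5 [5y] zero: DF = P = 1087/1250 ≈ 0.869600
step 6 [6y] zero: DF = P = 8499/10000 ≈ 0.849900
step 7 [7y] swap r/1=1595/62411: DF=(1 − 1595/62411·(0.956600+0.926000+0.908800+0.889700+0.869600+0.849900))/(1+1595/62411) = 1681/2000 ≈ 0.840500

1 1 4783/5000
2 2 463/500
3 3 568/625
4 4 8897/10000
5 5 1087/1250
6 6 8499/10000
7 7 1681/2000
DF(3y) is solved at step 3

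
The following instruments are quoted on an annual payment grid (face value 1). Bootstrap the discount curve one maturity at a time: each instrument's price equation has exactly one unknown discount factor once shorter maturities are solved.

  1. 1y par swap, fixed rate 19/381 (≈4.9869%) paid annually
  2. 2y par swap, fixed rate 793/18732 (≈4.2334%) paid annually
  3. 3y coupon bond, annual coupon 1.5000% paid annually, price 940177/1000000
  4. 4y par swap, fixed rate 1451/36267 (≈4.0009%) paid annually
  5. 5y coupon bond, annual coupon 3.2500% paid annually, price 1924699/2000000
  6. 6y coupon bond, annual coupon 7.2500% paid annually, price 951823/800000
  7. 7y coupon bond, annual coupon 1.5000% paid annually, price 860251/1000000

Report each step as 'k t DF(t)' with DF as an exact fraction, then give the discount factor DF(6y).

1 1 381/400
2 2 9207/10000
3 3 4493/5000
4 4 8549/10000
5 5 8179/10000
6 6 8089/10000
7 7 7699/10000
DF(6y) = 8089/10000 ≈ 0.808900

step 1 [1y] swap r/1=19/381: DF=(1 − 19/381·(0))/(1+19/381) = 381/400 ≈ 0.952500
step 2 [2y] swap r/1=793/18732: DF=(1 − 793/18732·(0.952500))/(1+793/18732) = 9207/10000 ≈ 0.920700
step 3 [3y] bond c/1=3/200: DF=(940177/1000000 − 3/200·(0.952500+0.920700))/(1+3/200) = 4493/5000 ≈ 0.898600
step 4 [4y] swap r/1=1451/36267: DF=(1 − 1451/36267·(0.952500+0.920700+0.898600))/(1+1451/36267) = 8549/10000 ≈ 0.854900
step 5 [5y] bond c/1=13/400: DF=(1924699/2000000 − 13/400·(0.952500+0.920700+0.898600+0.854900))/(1+13/400) = 8179/10000 ≈ 0.817900
step 6 [6y] bond c/1=29/400: DF=(951823/800000 − 29/400·(0.952500+0.920700+0.898600+0.854900+0.817900))/(1+29/400) = 8089/10000 ≈ 0.808900
step 7 [7y] bond c/1=3/200: DF=(860251/1000000 − 3/200·(0.952500+0.920700+0.898600+0.854900+0.817900+0.808900))/(1+3/200) = 7699/10000 ≈ 0.769900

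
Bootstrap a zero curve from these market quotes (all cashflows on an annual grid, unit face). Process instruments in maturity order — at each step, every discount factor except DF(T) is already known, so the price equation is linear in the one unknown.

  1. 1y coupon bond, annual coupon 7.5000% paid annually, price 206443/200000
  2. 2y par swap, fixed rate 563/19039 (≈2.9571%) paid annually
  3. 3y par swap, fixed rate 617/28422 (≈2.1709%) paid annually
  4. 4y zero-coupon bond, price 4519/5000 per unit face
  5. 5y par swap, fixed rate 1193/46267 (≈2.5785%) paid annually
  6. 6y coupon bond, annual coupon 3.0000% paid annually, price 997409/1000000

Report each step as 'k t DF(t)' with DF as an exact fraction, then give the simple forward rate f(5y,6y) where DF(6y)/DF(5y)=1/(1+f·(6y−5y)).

1 1 4801/5000
2 2 9437/10000
3 3 9383/10000
4 4 4519/5000
5 5 8807/10000
6 6 521/625
f(5y,6y) = ((8807/10000)/(521/625) − 1)/(1) = 471/8336 ≈ 5.6502%

step 1 [1y] bond c/1=3/40: DF=(206443/200000 − 3/40·(0))/(1+3/40) = 4801/5000 ≈ 0.960200
step 2 [2y] swap r/1=563/19039: DF=(1 − 563/19039·(0.960200))/(1+563/19039) = 9437/10000 ≈ 0.943700
step 3 [3y] swap r/1=617/28422: DF=(1 − 617/28422·(0.960200+0.943700))/(1+617/28422) = 9383/10000 ≈ 0.938300
step 4 [4y] zero: DF = P = 4519/5000 ≈ 0.903800
step 5 [5y] swap r/1=1193/46267: DF=(1 − 1193/46267·(0.960200+0.943700+0.938300+0.903800))/(1+1193/46267) = 8807/10000 ≈ 0.880700
step 6 [6y] bond c/1=3/100: DF=(997409/1000000 − 3/100·(0.960200+0.943700+0.938300+0.903800+0.880700))/(1+3/100) = 521/625 ≈ 0.833600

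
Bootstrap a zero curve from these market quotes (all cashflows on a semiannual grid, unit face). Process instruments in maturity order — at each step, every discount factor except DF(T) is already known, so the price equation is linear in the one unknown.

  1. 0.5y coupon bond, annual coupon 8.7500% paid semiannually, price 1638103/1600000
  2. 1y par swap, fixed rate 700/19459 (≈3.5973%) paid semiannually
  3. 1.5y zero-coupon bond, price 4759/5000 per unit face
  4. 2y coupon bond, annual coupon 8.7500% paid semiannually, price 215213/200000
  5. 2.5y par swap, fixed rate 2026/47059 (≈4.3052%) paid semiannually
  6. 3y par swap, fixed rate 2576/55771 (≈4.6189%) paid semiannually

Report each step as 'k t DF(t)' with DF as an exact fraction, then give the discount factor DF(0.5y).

step 1 [0.5y] bond c/2=7/160: DF=(1638103/1600000 − 7/160·(0))/(1+7/160) = 9809/10000 ≈ 0.980900
step 2 [1y] swap r/2=350/19459: DF=(1 − 350/19459·(0.980900))/(1+350/19459) = 193/200 ≈ 0.965000
step 3 [1.5y] zero: DF = P = 4759/5000 ≈ 0.951800
step 4 [2y] bond c/2=7/160: DF=(215213/200000 − 7/160·(0.980900+0.965000+0.951800))/(1+7/160) = 1819/2000 ≈ 0.909500
step 5 [2.5y] swap r/2=1013/47059: DF=(1 − 1013/47059·(0.980900+0.965000+0.951800+0.909500))/(1+1013/47059) = 8987/10000 ≈ 0.898700
step 6 [3y] swap r/2=1288/55771: DF=(1 − 1288/55771·(0.980900+0.965000+0.951800+0.909500+0.898700))/(1+1288/55771) = 1089/1250 ≈ 0.871200

1 1/2 9809/10000
2 1 193/200
3 3/2 4759/5000
4 2 1819/2000
5 5/2 8987/10000
6 3 1089/1250
DF(0.5y) = 9809/10000 ≈ 0.980900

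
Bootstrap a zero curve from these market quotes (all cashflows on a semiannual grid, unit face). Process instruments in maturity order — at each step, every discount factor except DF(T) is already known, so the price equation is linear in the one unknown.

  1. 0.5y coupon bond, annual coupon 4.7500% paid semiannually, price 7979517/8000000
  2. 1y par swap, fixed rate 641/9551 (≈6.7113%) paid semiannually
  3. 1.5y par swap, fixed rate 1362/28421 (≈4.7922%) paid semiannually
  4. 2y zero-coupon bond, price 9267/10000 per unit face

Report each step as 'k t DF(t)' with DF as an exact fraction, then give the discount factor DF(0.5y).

step 1 [0.5y] bond c/2=19/800: DF=(7979517/8000000 − 19/800·(0))/(1+19/800) = 9743/10000 ≈ 0.974300
step 2 [1y] swap r/2=641/19102: DF=(1 − 641/19102·(0.974300))/(1+641/19102) = 9359/10000 ≈ 0.935900
step 3 [1.5y] swap r/2=681/28421: DF=(1 − 681/28421·(0.974300+0.935900))/(1+681/28421) = 9319/10000 ≈ 0.931900
step 4 [2y] zero: DF = P = 9267/10000 ≈ 0.926700

1 1/2 9743/10000
2 1 9359/10000
3 3/2 9319/10000
4 2 9267/10000
DF(0.5y) = 9743/10000 ≈ 0.974300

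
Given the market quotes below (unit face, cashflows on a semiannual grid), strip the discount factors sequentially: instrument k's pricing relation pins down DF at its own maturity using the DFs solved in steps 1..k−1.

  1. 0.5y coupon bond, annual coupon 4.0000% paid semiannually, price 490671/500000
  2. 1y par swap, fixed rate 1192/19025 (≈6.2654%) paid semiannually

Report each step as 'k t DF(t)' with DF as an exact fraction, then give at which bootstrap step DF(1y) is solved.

step 1 [0.5y] bond c/2=1/50: DF=(490671/500000 − 1/50·(0))/(1+1/50) = 9621/10000 ≈ 0.962100
step 2 [1y] swap r/2=596/19025: DF=(1 − 596/19025·(0.962100))/(1+596/19025) = 2351/2500 ≈ 0.940400

1 1/2 9621/10000
2 1 2351/2500
DF(1y) is solved at step 2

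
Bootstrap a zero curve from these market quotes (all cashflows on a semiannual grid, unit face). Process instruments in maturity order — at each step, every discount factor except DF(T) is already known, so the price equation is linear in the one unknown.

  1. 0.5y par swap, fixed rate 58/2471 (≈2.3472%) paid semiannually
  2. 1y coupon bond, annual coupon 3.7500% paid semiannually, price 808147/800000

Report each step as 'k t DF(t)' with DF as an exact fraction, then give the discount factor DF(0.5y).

step 1 [0.5y] swap r/2=29/2471: DF=(1 − 29/2471·(0))/(1+29/2471) = 2471/2500 ≈ 0.988400
step 2 [1y] bond c/2=3/160: DF=(808147/800000 − 3/160·(0.988400))/(1+3/160) = 4867/5000 ≈ 0.973400

1 1/2 2471/2500
2 1 4867/5000
DF(0.5y) = 2471/2500 ≈ 0.988400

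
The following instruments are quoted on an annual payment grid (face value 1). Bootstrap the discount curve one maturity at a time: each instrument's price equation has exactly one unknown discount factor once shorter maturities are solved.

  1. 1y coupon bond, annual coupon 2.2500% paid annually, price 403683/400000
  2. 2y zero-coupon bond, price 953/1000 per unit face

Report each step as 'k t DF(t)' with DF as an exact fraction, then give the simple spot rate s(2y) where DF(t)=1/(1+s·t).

step 1 [1y] bond c/1=9/400: DF=(403683/400000 − 9/400·(0))/(1+9/400) = 987/1000 ≈ 0.987000
step 2 [2y] zero: DF = P = 953/1000 ≈ 0.953000

1 1 987/1000
2 2 953/1000
s(2y) = (1/(953/1000) − 1)/(2) = 47/1906 ≈ 2.4659%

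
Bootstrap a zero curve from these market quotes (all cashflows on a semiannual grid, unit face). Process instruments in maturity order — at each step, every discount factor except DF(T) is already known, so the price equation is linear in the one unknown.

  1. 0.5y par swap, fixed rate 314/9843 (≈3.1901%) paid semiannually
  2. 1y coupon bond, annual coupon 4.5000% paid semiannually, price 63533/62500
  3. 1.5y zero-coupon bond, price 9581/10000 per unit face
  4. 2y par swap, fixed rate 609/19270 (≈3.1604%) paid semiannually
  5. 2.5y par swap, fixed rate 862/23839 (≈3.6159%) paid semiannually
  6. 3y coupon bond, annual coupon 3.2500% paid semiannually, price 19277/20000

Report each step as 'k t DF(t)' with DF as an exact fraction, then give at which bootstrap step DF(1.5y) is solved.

1 1/2 9843/10000
2 1 389/400
3 3/2 9581/10000
4 2 9391/10000
5 5/2 4569/5000
6 3 4361/5000
DF(1.5y) is solved at step 3

step 1 [0.5y] swap r/2=157/9843: DF=(1 − 157/9843·(0))/(1+157/9843) = 9843/10000 ≈ 0.984300
step 2 [1y] bond c/2=9/400: DF=(63533/62500 − 9/400·(0.984300))/(1+9/400) = 389/400 ≈ 0.972500
step 3 [1.5y] zero: DF = P = 9581/10000 ≈ 0.958100
step 4 [2y] swap r/2=609/38540: DF=(1 − 609/38540·(0.984300+0.972500+0.958100))/(1+609/38540) = 9391/10000 ≈ 0.939100
step 5 [2.5y] swap r/2=431/23839: DF=(1 − 431/23839·(0.984300+0.972500+0.958100+0.939100))/(1+431/23839) = 4569/5000 ≈ 0.913800
step 6 [3y] bond c/2=13/800: DF=(19277/20000 − 13/800·(0.984300+0.972500+0.958100+0.939100+0.913800))/(1+13/800) = 4361/5000 ≈ 0.872200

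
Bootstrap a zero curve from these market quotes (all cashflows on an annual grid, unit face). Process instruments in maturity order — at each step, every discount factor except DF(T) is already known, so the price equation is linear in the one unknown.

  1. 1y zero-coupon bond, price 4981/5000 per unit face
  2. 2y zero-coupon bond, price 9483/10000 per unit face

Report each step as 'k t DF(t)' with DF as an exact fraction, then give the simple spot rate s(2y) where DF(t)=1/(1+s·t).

step 1 [1y] zero: DF = P = 4981/5000 ≈ 0.996200
step 2 [2y] zero: DF = P = 9483/10000 ≈ 0.948300

1 1 4981/5000
2 2 9483/10000
s(2y) = (1/(9483/10000) − 1)/(2) = 517/18966 ≈ 2.7259%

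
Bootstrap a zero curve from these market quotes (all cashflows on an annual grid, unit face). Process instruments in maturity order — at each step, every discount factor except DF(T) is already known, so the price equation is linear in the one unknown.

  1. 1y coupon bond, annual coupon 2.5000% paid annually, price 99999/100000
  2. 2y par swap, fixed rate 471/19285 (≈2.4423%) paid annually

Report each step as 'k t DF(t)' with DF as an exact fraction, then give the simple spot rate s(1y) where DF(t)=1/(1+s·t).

step 1 [1y] bond c/1=1/40: DF=(99999/100000 − 1/40·(0))/(1+1/40) = 2439/2500 ≈ 0.975600
step 2 [2y] swap r/1=471/19285: DF=(1 − 471/19285·(0.975600))/(1+471/19285) = 9529/10000 ≈ 0.952900

1 1 2439/2500
2 2 9529/10000
s(1y) = (1/(2439/2500) − 1)/(1) = 61/2439 ≈ 2.5010%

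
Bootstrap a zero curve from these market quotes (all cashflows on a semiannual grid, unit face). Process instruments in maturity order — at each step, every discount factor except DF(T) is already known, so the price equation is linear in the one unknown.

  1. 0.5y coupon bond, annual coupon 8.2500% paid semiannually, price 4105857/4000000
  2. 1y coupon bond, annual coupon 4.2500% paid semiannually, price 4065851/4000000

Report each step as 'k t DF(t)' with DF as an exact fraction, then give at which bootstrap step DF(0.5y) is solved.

step 1 [0.5y] bond c/2=33/800: DF=(4105857/4000000 − 33/800·(0))/(1+33/800) = 4929/5000 ≈ 0.985800
step 2 [1y] bond c/2=17/800: DF=(4065851/4000000 − 17/800·(0.985800))/(1+17/800) = 2437/2500 ≈ 0.974800

1 1/2 4929/5000
2 1 2437/2500
DF(0.5y) is solved at step 1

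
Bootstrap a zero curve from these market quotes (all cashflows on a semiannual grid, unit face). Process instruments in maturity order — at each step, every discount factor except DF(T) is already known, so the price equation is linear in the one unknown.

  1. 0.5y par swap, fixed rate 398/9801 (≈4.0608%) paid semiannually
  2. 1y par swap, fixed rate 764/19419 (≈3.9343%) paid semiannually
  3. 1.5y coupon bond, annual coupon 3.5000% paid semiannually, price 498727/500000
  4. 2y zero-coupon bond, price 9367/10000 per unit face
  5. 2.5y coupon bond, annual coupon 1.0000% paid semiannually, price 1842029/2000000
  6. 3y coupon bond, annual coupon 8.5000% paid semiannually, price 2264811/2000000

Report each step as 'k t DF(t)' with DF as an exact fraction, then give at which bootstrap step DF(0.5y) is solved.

step 1 [0.5y] swap r/2=199/9801: DF=(1 − 199/9801·(0))/(1+199/9801) = 9801/10000 ≈ 0.980100
step 2 [1y] swap r/2=382/19419: DF=(1 − 382/19419·(0.980100))/(1+382/19419) = 4809/5000 ≈ 0.961800
step 3 [1.5y] bond c/2=7/400: DF=(498727/500000 − 7/400·(0.980100+0.961800))/(1+7/400) = 9469/10000 ≈ 0.946900
step 4 [2y] zero: DF = P = 9367/10000 ≈ 0.936700
step 5 [2.5y] bond c/2=1/200: DF=(1842029/2000000 − 1/200·(0.980100+0.961800+0.946900+0.936700))/(1+1/200) = 4487/5000 ≈ 0.897400
step 6 [3y] bond c/2=17/400: DF=(2264811/2000000 − 17/400·(0.980100+0.961800+0.946900+0.936700+0.897400))/(1+17/400) = 8937/10000 ≈ 0.893700

1 1/2 9801/10000
2 1 4809/5000
3 3/2 9469/10000
4 2 9367/10000
5 5/2 4487/5000
6 3 8937/10000
DF(0.5y) is solved at step 1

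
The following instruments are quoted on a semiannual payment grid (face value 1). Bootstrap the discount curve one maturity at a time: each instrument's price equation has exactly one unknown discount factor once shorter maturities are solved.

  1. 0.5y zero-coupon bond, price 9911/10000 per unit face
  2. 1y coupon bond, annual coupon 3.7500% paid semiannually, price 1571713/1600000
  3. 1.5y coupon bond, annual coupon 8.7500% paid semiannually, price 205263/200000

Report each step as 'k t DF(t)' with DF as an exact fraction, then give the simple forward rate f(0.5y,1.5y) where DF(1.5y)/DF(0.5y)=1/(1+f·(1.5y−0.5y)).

step 1 [0.5y] zero: DF = P = 9911/10000 ≈ 0.991100
step 2 [1y] bond c/2=3/160: DF=(1571713/1600000 − 3/160·(0.991100))/(1+3/160) = 473/500 ≈ 0.946000
step 3 [1.5y] bond c/2=7/160: DF=(205263/200000 − 7/160·(0.991100+0.946000))/(1+7/160) = 9021/10000 ≈ 0.902100

1 1/2 9911/10000
2 1 473/500
3 3/2 9021/10000
f(0.5y,1.5y) = ((9911/10000)/(9021/10000) − 1)/(1) = 890/9021 ≈ 9.8659%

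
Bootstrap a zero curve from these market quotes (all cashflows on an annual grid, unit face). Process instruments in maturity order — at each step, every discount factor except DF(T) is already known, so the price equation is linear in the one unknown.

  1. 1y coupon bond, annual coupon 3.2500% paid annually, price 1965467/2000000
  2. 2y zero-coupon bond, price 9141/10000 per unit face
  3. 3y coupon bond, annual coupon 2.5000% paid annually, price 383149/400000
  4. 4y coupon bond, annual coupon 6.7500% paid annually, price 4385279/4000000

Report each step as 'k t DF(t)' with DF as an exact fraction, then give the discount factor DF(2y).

1 1 4759/5000
2 2 9141/10000
3 3 889/1000
4 4 533/625
DF(2y) = 9141/10000 ≈ 0.914100

step 1 [1y] bond c/1=13/400: DF=(1965467/2000000 − 13/400·(0))/(1+13/400) = 4759/5000 ≈ 0.951800
step 2 [2y] zero: DF = P = 9141/10000 ≈ 0.914100
step 3 [3y] bond c/1=1/40: DF=(383149/400000 − 1/40·(0.951800+0.914100))/(1+1/40) = 889/1000 ≈ 0.889000
step 4 [4y] bond c/1=27/400: DF=(4385279/4000000 − 27/400·(0.951800+0.914100+0.889000))/(1+27/400) = 533/625 ≈ 0.852800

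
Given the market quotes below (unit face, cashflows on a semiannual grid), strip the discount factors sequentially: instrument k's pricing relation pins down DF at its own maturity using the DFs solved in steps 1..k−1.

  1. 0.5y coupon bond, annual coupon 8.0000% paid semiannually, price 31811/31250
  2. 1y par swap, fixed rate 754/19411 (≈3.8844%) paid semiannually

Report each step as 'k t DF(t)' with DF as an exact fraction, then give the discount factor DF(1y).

1 1/2 2447/2500
2 1 9623/10000
DF(1y) = 9623/10000 ≈ 0.962300

step 1 [0.5y] bond c/2=1/25: DF=(31811/31250 − 1/25·(0))/(1+1/25) = 2447/2500 ≈ 0.978800
step 2 [1y] swap r/2=377/19411: DF=(1 − 377/19411·(0.978800))/(1+377/19411) = 9623/10000 ≈ 0.962300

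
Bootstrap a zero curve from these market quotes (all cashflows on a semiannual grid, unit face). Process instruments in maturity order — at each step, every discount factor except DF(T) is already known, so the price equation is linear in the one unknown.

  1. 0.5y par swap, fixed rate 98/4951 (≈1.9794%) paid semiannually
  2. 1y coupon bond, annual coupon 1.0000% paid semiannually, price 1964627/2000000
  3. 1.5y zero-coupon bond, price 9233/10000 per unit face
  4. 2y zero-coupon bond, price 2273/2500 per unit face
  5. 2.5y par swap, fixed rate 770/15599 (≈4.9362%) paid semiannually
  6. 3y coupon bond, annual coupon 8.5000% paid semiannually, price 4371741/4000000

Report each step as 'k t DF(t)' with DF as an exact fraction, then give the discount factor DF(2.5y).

step 1 [0.5y] swap r/2=49/4951: DF=(1 − 49/4951·(0))/(1+49/4951) = 4951/5000 ≈ 0.990200
step 2 [1y] bond c/2=1/200: DF=(1964627/2000000 − 1/200·(0.990200))/(1+1/200) = 389/400 ≈ 0.972500
step 3 [1.5y] zero: DF = P = 9233/10000 ≈ 0.923300
step 4 [2y] zero: DF = P = 2273/2500 ≈ 0.909200
step 5 [2.5y] swap r/2=385/15599: DF=(1 − 385/15599·(0.990200+0.972500+0.923300+0.909200))/(1+385/15599) = 1769/2000 ≈ 0.884500
step 6 [3y] bond c/2=17/400: DF=(4371741/4000000 − 17/400·(0.990200+0.972500+0.923300+0.909200+0.884500))/(1+17/400) = 536/625 ≈ 0.857600

1 1/2 4951/5000
2 1 389/400
3 3/2 9233/10000
4 2 2273/2500
5 5/2 1769/2000
6 3 536/625
DF(2.5y) = 1769/2000 ≈ 0.884500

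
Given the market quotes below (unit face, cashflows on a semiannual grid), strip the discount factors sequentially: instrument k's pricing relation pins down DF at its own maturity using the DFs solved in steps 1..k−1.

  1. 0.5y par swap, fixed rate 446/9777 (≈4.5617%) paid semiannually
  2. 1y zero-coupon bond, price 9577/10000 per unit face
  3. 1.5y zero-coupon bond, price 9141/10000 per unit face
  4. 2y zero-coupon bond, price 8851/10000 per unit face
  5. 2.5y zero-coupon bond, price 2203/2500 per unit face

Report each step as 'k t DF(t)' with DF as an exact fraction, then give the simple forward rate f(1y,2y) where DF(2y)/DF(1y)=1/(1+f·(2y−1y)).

step 1 [0.5y] swap r/2=223/9777: DF=(1 − 223/9777·(0))/(1+223/9777) = 9777/10000 ≈ 0.977700
step 2 [1y] zero: DF = P = 9577/10000 ≈ 0.957700
step 3 [1.5y] zero: DF = P = 9141/10000 ≈ 0.914100
step 4 [2y] zero: DF = P = 8851/10000 ≈ 0.885100
step 5 [2.5y] zero: DF = P = 2203/2500 ≈ 0.881200

1 1/2 9777/10000
2 1 9577/10000
3 3/2 9141/10000
4 2 8851/10000
5 5/2 2203/2500
f(1y,2y) = ((9577/10000)/(8851/10000) − 1)/(1) = 726/8851 ≈ 8.2025%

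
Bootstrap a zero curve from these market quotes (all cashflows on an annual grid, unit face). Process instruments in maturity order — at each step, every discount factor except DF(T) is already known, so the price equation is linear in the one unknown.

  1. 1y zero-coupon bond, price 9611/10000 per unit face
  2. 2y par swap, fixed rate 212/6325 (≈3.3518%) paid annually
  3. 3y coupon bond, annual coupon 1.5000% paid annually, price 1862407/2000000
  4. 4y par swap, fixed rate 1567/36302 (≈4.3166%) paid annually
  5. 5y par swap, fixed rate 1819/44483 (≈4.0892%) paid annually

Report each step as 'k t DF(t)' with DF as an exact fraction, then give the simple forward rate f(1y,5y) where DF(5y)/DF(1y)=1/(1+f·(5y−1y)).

1 1 9611/10000
2 2 2341/2500
3 3 4447/5000
4 4 8433/10000
5 5 8181/10000
f(1y,5y) = ((9611/10000)/(8181/10000) − 1)/(4) = 715/16362 ≈ 4.3699%

step 1 [1y] zero: DF = P = 9611/10000 ≈ 0.961100
step 2 [2y] swap r/1=212/6325: DF=(1 − 212/6325·(0.961100))/(1+212/6325) = 2341/2500 ≈ 0.936400
step 3 [3y] bond c/1=3/200: DF=(1862407/2000000 − 3/200·(0.961100+0.936400))/(1+3/200) = 4447/5000 ≈ 0.889400
step 4 [4y] swap r/1=1567/36302: DF=(1 − 1567/36302·(0.961100+0.936400+0.889400))/(1+1567/36302) = 8433/10000 ≈ 0.843300
step 5 [5y] swap r/1=1819/44483: DF=(1 − 1819/44483·(0.961100+0.936400+0.889400+0.843300))/(1+1819/44483) = 8181/10000 ≈ 0.818100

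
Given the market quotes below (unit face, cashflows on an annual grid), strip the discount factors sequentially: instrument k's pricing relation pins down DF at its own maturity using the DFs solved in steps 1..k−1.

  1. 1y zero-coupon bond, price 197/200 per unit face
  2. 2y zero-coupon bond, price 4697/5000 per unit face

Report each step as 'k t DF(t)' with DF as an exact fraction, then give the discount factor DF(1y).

1 1 197/200
2 2 4697/5000
DF(1y) = 197/200 ≈ 0.985000

step 1 [1y] zero: DF = P = 197/200 ≈ 0.985000
step 2 [2y] zero: DF = P = 4697/5000 ≈ 0.939400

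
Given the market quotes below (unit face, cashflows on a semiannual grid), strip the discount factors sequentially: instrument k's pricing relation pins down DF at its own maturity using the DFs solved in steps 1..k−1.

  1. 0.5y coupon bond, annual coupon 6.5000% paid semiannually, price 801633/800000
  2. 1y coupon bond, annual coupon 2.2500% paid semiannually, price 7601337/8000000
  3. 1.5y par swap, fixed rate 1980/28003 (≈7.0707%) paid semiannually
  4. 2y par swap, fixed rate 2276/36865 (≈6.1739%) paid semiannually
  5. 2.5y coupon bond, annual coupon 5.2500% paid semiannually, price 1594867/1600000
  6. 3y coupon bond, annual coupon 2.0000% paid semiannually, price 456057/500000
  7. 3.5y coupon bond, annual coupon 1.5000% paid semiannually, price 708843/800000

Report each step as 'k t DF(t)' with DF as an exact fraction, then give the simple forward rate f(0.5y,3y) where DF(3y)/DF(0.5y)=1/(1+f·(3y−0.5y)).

step 1 [0.5y] bond c/2=13/400: DF=(801633/800000 − 13/400·(0))/(1+13/400) = 1941/2000 ≈ 0.970500
step 2 [1y] bond c/2=9/800: DF=(7601337/8000000 − 9/800·(0.970500))/(1+9/800) = 1161/1250 ≈ 0.928800
step 3 [1.5y] swap r/2=990/28003: DF=(1 − 990/28003·(0.970500+0.928800))/(1+990/28003) = 901/1000 ≈ 0.901000
step 4 [2y] swap r/2=1138/36865: DF=(1 − 1138/36865·(0.970500+0.928800+0.901000))/(1+1138/36865) = 4431/5000 ≈ 0.886200
step 5 [2.5y] bond c/2=21/800: DF=(1594867/1600000 − 21/800·(0.970500+0.928800+0.901000+0.886200))/(1+21/800) = 877/1000 ≈ 0.877000
step 6 [3y] bond c/2=1/100: DF=(456057/500000 − 1/100·(0.970500+0.928800+0.901000+0.886200+0.877000))/(1+1/100) = 8579/10000 ≈ 0.857900
step 7 [3.5y] bond c/2=3/400: DF=(708843/800000 − 3/400·(0.970500+0.928800+0.901000+0.886200+0.877000+0.857900))/(1+3/400) = 8391/10000 ≈ 0.839100

1 1/2 1941/2000
2 1 1161/1250
3 3/2 901/1000
4 2 4431/5000
5 5/2 877/1000
6 3 8579/10000
7 7/2 8391/10000
f(0.5y,3y) = ((1941/2000)/(8579/10000) − 1)/(5/2) = 2252/42895 ≈ 5.2500%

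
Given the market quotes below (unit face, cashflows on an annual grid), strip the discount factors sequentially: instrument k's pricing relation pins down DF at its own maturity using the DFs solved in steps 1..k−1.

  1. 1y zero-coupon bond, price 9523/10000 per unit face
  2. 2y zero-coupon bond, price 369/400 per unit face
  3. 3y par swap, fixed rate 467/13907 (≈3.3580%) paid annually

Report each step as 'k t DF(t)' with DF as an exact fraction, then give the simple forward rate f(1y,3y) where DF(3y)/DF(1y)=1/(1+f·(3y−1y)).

step 1 [1y] zero: DF = P = 9523/10000 ≈ 0.952300
step 2 [2y] zero: DF = P = 369/400 ≈ 0.922500
step 3 [3y] swap r/1=467/13907: DF=(1 − 467/13907·(0.952300+0.922500))/(1+467/13907) = 4533/5000 ≈ 0.906600

1 1 9523/10000
2 2 369/400
3 3 4533/5000
f(1y,3y) = ((9523/10000)/(4533/5000) − 1)/(2) = 457/18132 ≈ 2.5204%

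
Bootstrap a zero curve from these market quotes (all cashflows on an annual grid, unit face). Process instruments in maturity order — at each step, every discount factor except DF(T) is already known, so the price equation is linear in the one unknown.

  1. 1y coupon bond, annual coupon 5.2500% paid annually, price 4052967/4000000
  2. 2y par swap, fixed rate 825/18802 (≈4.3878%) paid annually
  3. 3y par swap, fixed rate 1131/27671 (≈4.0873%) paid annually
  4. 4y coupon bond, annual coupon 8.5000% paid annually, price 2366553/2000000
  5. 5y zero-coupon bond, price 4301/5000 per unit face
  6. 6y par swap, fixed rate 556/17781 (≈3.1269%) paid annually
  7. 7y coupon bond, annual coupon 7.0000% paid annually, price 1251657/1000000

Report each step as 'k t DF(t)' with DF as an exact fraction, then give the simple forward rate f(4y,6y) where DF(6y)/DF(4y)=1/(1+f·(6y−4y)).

1 1 9627/10000
2 2 367/400
3 3 8869/10000
4 4 4369/5000
5 5 4301/5000
6 6 2083/2500
7 7 513/625
f(4y,6y) = ((4369/5000)/(2083/2500) − 1)/(2) = 203/8332 ≈ 2.4364%

step 1 [1y] bond c/1=21/400: DF=(4052967/4000000 − 21/400·(0))/(1+21/400) = 9627/10000 ≈ 0.962700
step 2 [2y] swap r/1=825/18802: DF=(1 − 825/18802·(0.962700))/(1+825/18802) = 367/400 ≈ 0.917500
step 3 [3y] swap r/1=1131/27671: DF=(1 − 1131/27671·(0.962700+0.917500))/(1+1131/27671) = 8869/10000 ≈ 0.886900
step 4 [4y] bond c/1=17/200: DF=(2366553/2000000 − 17/200·(0.962700+0.917500+0.886900))/(1+17/200) = 4369/5000 ≈ 0.873800
step 5 [5y] zero: DF = P = 4301/5000 ≈ 0.860200
step 6 [6y] swap r/1=556/17781: DF=(1 − 556/17781·(0.962700+0.917500+0.886900+0.873800+0.860200))/(1+556/17781) = 2083/2500 ≈ 0.833200
step 7 [7y] bond c/1=7/100: DF=(1251657/1000000 − 7/100·(0.962700+0.917500+0.886900+0.873800+0.860200+0.833200))/(1+7/100) = 513/625 ≈ 0.820800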